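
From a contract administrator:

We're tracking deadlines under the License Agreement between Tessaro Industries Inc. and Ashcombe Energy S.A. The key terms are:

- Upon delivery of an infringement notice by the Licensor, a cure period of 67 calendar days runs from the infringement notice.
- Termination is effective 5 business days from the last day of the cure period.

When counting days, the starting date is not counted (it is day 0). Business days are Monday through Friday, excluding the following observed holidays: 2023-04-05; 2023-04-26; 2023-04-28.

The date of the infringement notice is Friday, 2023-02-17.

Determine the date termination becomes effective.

2023-05-04

The last day of the cure period: 67 calendar days after 2023-02-17 is 2023-04-25.
The date termination becomes effective: counting 5 business days from Tuesday, 2023-04-25 (Apr 27, May 1, May 2, May 3, May 4, skipping weekends and the listed holidays on Apr 26, Apr 28) reaches Thursday, 2023-05-04.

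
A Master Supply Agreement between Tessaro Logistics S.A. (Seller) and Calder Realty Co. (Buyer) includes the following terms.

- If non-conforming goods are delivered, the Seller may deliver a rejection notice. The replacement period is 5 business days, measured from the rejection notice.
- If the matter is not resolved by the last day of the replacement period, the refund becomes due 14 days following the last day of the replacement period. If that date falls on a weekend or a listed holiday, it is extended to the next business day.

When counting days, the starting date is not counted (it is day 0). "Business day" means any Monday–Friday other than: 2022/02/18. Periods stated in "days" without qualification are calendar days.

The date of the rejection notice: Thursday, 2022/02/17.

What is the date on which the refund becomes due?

2022/03/11

From Thursday, 2022/02/17, 5 business days (Feb 21, Feb 22, Feb 23, Feb 24, Feb 25, skipping weekends and the listed holiday on Feb 18) brings us to Friday, 2022/02/25, which is the last day of the replacement period.
Adding 14 calendar days to 2022/02/25 gives 2022/03/11, which is the date on which the refund becomes due. 2022/03/11 is a Friday and is not a listed holiday, so no roll-forward applies.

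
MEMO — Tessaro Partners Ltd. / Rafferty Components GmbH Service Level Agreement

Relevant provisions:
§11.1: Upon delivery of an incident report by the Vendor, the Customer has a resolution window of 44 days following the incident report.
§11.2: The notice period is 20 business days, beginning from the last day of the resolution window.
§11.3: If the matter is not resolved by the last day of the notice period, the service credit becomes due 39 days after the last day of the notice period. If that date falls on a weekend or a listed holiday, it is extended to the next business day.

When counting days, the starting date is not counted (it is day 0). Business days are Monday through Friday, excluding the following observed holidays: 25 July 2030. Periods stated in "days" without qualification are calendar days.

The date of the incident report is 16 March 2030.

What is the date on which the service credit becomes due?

5 July 2030

The last day of the resolution window: 16 March 2030 + 44 days = 29 April 2030.
The last day of the notice period: 20 business days after Monday, 29 April 2030, skipping weekends — Apr 30, May 1, May 2, May 3, …, May 23, May 24, May 27 — lands on Monday, 27 May 2030.
The date on which the service credit becomes due: 27 May 2030 + 39 days = 5 July 2030. 5 July 2030 is a Friday and is not a listed holiday, so no roll-forward applies.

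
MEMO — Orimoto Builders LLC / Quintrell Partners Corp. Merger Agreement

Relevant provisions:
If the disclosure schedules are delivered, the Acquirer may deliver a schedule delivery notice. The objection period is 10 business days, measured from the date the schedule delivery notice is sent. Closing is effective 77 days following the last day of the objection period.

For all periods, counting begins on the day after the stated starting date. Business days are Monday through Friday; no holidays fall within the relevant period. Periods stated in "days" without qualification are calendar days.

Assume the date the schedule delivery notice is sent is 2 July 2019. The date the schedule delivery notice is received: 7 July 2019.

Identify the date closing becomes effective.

1 October 2019

The last day of the objection period: 10 business days after Tuesday, 2 July 2019, skipping weekends — Jul 3, Jul 4, Jul 5, Jul 8, Jul 9, Jul 10, Jul 11, Jul 12, Jul 15, Jul 16 — lands on Tuesday, 16 July 2019.
Adding 77 calendar days to 16 July 2019 gives 1 October 2019, which is the date closing becomes effective.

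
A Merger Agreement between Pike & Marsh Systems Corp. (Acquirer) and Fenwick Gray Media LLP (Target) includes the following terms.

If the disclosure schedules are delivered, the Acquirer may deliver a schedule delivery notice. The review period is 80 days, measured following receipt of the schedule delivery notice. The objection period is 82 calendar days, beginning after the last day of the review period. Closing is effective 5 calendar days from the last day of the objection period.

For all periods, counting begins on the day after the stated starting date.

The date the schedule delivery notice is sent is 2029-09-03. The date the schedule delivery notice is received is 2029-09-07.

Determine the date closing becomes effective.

2030-02-21

The last day of the review period: 2029-09-07 + 80 days = 2029-11-26.
Adding 82 calendar days to 2029-11-26 gives 2030-02-16, which is the last day of the objection period.
The date closing becomes effective: 5 calendar days after 2030-02-16 is 2030-02-21.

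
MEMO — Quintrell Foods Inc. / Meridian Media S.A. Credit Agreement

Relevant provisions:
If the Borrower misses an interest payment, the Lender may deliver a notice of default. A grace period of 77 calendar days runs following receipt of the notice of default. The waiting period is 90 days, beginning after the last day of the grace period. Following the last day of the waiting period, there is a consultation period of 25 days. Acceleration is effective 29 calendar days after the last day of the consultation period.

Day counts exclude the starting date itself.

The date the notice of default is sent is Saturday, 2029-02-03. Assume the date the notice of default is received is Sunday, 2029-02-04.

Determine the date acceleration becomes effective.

2029-09-13

The last day of the grace period: 77 calendar days after 2029-02-04 is 2029-04-22.
Adding 90 calendar days to 2029-04-22 gives 2029-07-21, which is the last day of the waiting period.
Adding 25 calendar days to 2029-07-21 gives 2029-08-15, which is the last day of the consultation period.
The date acceleration becomes effective: 2029-08-15 + 29 days = 2029-09-13.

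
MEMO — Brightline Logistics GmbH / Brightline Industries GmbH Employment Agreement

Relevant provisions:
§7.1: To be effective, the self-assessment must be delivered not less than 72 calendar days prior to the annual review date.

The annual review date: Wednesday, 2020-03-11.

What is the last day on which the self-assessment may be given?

2020-03-11 minus 72 days is 2019-12-30.

2019-12-30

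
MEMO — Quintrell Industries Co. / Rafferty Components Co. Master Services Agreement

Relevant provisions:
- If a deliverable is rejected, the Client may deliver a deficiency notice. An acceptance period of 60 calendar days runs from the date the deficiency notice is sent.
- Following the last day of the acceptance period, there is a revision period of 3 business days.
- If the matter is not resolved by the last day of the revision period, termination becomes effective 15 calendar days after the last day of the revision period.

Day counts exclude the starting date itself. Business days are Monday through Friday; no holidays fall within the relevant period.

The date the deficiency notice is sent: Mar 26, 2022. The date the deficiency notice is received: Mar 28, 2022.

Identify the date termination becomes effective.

Jun 14, 2022

Adding 60 calendar days to Mar 26, 2022 gives May 25, 2022, which is the last day of the acceptance period.
The last day of the revision period: counting 3 business days from Wednesday, May 25, 2022 (May 26, May 27, May 30, skipping weekends) reaches Monday, May 30, 2022.
The date termination becomes effective: 15 calendar days after May 30, 2022 is Jun 14, 2022.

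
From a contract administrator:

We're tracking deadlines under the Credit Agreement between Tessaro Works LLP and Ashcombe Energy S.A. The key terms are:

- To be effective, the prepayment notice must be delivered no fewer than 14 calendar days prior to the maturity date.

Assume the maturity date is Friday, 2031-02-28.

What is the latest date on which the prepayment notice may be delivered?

2031-02-14

Counting back 14 calendar days from 2031-02-28 gives 2031-02-14.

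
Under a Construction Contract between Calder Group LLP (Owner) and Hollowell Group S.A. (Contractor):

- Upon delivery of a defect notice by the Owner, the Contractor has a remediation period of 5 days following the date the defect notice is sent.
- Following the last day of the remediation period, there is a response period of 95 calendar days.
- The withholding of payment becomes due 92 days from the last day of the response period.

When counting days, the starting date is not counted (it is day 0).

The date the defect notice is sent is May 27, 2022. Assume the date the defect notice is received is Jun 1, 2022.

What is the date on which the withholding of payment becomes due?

The last day of the remediation period: May 27, 2022 + 5 days = Jun 1, 2022.
Adding 95 calendar days to Jun 1, 2022 gives Sep 4, 2022, which is the last day of the response period.
The date on which the withholding of payment becomes due: Sep 4, 2022 + 92 days = Dec 5, 2022.

Dec 5, 2022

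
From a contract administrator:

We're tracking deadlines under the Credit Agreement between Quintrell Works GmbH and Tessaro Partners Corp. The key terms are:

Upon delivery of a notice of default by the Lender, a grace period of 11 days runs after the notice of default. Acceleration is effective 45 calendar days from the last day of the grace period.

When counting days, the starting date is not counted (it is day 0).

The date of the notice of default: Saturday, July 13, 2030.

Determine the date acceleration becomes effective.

The last day of the grace period: 11 calendar days after July 13, 2030 is July 24, 2030.
The date acceleration becomes effective: 45 calendar days after July 24, 2030 is September 7, 2030.

September 7, 2030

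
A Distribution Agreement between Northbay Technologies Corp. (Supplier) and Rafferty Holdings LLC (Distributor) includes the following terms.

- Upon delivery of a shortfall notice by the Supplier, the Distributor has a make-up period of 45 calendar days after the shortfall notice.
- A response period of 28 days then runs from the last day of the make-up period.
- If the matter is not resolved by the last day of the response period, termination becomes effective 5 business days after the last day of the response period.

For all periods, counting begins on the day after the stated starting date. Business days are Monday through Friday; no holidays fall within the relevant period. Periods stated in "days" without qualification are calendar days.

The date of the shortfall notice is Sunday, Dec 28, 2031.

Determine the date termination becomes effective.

Mar 17, 2032

The last day of the make-up period: 45 calendar days after Dec 28, 2031 is Feb 11, 2032.
The last day of the response period: Feb 11, 2032 + 28 days = Mar 10, 2032.
The date termination becomes effective: 5 business days after Wednesday, Mar 10, 2032, skipping weekends — Mar 11, Mar 12, Mar 15, Mar 16, Mar 17 — lands on Wednesday, Mar 17, 2032.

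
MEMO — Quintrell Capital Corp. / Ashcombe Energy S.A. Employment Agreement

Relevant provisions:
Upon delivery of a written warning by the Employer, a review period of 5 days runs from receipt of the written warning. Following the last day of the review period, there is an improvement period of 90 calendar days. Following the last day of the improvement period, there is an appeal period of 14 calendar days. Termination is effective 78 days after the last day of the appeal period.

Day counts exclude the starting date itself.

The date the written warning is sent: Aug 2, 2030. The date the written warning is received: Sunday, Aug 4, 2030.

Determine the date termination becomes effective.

The last day of the review period: Aug 4, 2030 + 5 days = Aug 9, 2030.
The last day of the improvement period: 90 calendar days after Aug 9, 2030 is Nov 7, 2030.
The last day of the appeal period: 14 calendar days after Nov 7, 2030 is Nov 21, 2030.
The date termination becomes effective: 78 calendar days after Nov 21, 2030 is Feb 7, 2031.

Feb 7, 2031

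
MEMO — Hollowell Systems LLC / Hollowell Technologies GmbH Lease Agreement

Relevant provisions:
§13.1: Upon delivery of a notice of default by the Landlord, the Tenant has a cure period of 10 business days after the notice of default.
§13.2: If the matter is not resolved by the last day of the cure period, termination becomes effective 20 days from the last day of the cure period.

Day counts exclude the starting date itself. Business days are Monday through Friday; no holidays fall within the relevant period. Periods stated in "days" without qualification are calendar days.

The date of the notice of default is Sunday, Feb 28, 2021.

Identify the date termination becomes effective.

From Sunday, Feb 28, 2021, 10 business days (Mar 1, Mar 2, Mar 3, Mar 4, Mar 5, Mar 8, Mar 9, Mar 10, Mar 11, Mar 12, skipping weekends) brings us to Friday, Mar 12, 2021, which is the last day of the cure period.
Adding 20 calendar days to Mar 12, 2021 gives Apr 1, 2021, which is the date termination becomes effective.

Apr 1, 2021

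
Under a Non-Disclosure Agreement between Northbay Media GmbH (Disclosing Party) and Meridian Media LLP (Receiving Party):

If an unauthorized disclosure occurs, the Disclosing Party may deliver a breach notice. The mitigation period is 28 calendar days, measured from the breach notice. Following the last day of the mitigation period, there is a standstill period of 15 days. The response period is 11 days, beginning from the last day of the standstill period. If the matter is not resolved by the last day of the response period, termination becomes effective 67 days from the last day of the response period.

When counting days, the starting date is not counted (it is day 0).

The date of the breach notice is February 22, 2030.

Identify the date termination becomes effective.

Adding 28 calendar days to February 22, 2030 gives March 22, 2030, which is the last day of the mitigation period.
The last day of the standstill period: 15 calendar days after March 22, 2030 is April 6, 2030.
The last day of the response period: April 6, 2030 + 11 days = April 17, 2030.
The date termination becomes effective: 67 calendar days after April 17, 2030 is June 23, 2030.

June 23, 2030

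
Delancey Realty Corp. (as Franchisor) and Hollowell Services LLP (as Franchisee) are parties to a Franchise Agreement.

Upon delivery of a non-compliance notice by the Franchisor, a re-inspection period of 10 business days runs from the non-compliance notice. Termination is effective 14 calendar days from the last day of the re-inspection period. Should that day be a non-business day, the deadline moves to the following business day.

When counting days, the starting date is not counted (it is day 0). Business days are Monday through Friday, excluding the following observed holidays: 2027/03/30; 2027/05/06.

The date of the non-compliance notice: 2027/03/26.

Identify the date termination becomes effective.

2027/04/26

The last day of the re-inspection period: 10 business days after Friday, 2027/03/26, skipping weekends and the listed holiday on Mar 30 — Mar 29, Mar 31, Apr 1, Apr 2, Apr 5, Apr 6, Apr 7, Apr 8, Apr 9, Apr 12 — lands on Monday, 2027/04/12.
The date termination becomes effective: 2027/04/12 + 14 days = 2027/04/26. 2027/04/26 is a Monday and is not a listed holiday, so no roll-forward applies.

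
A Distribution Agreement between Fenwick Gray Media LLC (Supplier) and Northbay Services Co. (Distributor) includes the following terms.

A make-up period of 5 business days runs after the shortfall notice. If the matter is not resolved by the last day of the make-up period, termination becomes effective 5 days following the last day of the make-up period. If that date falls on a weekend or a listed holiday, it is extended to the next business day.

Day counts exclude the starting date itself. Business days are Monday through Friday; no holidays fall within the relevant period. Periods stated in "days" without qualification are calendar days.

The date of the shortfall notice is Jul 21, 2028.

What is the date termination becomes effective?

Aug 2, 2028

From Friday, Jul 21, 2028, 5 business days (Jul 24, Jul 25, Jul 26, Jul 27, Jul 28, skipping weekends) brings us to Friday, Jul 28, 2028, which is the last day of the make-up period.
The date termination becomes effective: Jul 28, 2028 + 5 days = Aug 2, 2028. Aug 2, 2028 is a Wednesday, so no roll-forward applies.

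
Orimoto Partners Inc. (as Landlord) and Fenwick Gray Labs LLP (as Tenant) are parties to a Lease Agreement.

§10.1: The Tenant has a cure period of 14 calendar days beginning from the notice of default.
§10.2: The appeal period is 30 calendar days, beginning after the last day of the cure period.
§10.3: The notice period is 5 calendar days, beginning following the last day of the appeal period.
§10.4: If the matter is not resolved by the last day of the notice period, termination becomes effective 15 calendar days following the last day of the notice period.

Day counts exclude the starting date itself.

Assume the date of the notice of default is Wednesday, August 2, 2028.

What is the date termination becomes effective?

The last day of the cure period: August 2, 2028 + 14 days = August 16, 2028.
The last day of the appeal period: 30 calendar days after August 16, 2028 is September 15, 2028.
Adding 5 calendar days to September 15, 2028 gives September 20, 2028, which is the last day of the notice period.
The date termination becomes effective: September 20, 2028 + 15 days = October 5, 2028.

October 5, 2028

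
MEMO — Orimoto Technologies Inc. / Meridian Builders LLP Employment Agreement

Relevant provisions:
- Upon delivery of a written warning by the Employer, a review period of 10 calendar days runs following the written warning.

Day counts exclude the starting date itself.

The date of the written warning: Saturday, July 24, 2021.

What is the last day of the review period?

August 3, 2021

The last day of the review period: 10 calendar days after July 24, 2021 is August 3, 2021.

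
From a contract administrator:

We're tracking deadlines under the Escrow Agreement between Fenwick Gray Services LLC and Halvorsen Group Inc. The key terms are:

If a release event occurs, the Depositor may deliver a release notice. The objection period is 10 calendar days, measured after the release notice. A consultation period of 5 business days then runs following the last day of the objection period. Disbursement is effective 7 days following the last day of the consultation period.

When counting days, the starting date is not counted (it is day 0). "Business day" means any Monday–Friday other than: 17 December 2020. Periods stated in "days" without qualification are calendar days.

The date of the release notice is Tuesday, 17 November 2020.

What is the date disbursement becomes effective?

11 December 2020

The last day of the objection period: 17 November 2020 + 10 days = 27 November 2020.
From Friday, 27 November 2020, 5 business days (Nov 30, Dec 1, Dec 2, Dec 3, Dec 4, skipping weekends) brings us to Friday, 4 December 2020, which is the last day of the consultation period.
The date disbursement becomes effective: 7 calendar days after 4 December 2020 is 11 December 2020.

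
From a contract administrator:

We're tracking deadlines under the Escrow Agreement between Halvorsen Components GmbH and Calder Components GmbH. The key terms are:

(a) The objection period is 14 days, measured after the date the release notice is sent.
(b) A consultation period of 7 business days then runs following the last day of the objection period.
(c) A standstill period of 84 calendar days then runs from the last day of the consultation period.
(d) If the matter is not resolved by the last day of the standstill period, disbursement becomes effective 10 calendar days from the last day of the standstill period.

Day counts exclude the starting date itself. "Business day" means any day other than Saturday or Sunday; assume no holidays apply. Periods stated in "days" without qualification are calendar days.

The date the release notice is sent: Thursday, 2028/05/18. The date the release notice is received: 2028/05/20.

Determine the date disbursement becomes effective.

2028/09/14

Adding 14 calendar days to 2028/05/18 gives 2028/06/01, which is the last day of the objection period.
The last day of the consultation period: counting 7 business days from Thursday, 2028/06/01 (Jun 2, Jun 5, Jun 6, Jun 7, Jun 8, Jun 9, Jun 12, skipping weekends) reaches Monday, 2028/06/12.
The last day of the standstill period: 84 calendar days after 2028/06/12 is 2028/09/04.
The date disbursement becomes effective: 2028/09/04 + 10 days = 2028/09/14.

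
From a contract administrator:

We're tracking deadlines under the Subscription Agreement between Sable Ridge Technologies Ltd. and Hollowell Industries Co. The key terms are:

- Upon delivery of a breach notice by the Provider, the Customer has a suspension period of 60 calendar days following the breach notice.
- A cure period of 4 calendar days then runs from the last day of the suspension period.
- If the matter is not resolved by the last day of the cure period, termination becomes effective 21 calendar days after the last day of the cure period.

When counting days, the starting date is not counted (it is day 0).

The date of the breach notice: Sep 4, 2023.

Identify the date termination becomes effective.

The last day of the suspension period: Sep 4, 2023 + 60 days = Nov 3, 2023.
Adding 4 calendar days to Nov 3, 2023 gives Nov 7, 2023, which is the last day of the cure period.
The date termination becomes effective: Nov 7, 2023 + 21 days = Nov 28, 2023.

Nov 28, 2023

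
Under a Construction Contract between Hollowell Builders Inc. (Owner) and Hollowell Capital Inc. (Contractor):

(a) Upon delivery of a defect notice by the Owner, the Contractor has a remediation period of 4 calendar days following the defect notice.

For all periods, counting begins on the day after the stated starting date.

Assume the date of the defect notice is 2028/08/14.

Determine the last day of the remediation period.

The last day of the remediation period: 2028/08/14 + 4 days = 2028/08/18.

2028/08/18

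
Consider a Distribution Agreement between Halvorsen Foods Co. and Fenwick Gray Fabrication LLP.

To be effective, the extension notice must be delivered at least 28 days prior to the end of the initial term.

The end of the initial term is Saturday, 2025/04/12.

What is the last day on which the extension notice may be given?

2025/04/12 minus 28 days is 2025/03/15.

2025/03/15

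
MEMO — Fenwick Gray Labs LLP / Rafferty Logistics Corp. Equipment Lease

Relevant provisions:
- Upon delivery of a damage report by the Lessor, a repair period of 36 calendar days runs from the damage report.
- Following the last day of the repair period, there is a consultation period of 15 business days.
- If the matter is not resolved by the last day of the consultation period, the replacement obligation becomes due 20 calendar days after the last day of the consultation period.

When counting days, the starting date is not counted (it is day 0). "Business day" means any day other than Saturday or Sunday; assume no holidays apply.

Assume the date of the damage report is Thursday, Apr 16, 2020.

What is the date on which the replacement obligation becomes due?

Jul 2, 2020

The last day of the repair period: 36 calendar days after Apr 16, 2020 is May 22, 2020.
The last day of the consultation period: counting 15 business days from Friday, May 22, 2020 (May 25, May 26, May 27, May 28, …, Jun 10, Jun 11, Jun 12, skipping weekends) reaches Friday, Jun 12, 2020.
Adding 20 calendar days to Jun 12, 2020 gives Jul 2, 2020, which is the date on which the replacement obligation becomes due.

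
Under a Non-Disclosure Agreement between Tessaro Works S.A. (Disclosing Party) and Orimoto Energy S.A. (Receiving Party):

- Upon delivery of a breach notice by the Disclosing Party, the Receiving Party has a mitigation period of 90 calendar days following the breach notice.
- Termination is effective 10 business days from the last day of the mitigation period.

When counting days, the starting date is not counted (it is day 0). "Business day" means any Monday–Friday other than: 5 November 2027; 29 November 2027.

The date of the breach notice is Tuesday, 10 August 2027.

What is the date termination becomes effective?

22 November 2027

Adding 90 calendar days to 10 August 2027 gives 8 November 2027, which is the last day of the mitigation period.
The date termination becomes effective: counting 10 business days from Monday, 8 November 2027 (Nov 9, Nov 10, Nov 11, Nov 12, Nov 15, Nov 16, Nov 17, Nov 18, Nov 19, Nov 22, skipping weekends) reaches Monday, 22 November 2027.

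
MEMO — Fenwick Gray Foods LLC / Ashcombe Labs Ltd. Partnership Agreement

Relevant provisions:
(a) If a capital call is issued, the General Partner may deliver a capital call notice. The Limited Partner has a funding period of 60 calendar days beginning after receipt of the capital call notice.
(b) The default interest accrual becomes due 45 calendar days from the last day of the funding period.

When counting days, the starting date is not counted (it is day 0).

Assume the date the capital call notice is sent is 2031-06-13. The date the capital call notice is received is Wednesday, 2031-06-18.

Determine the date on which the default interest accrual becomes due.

Adding 60 calendar days to 2031-06-18 gives 2031-08-17, which is the last day of the funding period.
The date on which the default interest accrual becomes due: 45 calendar days after 2031-08-17 is 2031-10-01.

2031-10-01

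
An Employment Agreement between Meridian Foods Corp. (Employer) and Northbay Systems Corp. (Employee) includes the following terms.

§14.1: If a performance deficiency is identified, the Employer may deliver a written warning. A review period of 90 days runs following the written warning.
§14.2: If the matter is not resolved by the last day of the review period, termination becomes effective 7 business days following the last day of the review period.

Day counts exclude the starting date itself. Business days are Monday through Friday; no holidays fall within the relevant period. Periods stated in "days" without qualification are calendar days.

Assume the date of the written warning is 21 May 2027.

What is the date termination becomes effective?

30 August 2027

The last day of the review period: 90 calendar days after 21 May 2027 is 19 August 2027.
From Thursday, 19 August 2027, 7 business days (Aug 20, Aug 23, Aug 24, Aug 25, Aug 26, Aug 27, Aug 30, skipping weekends) brings us to Monday, 30 August 2027, which is the date termination becomes effective.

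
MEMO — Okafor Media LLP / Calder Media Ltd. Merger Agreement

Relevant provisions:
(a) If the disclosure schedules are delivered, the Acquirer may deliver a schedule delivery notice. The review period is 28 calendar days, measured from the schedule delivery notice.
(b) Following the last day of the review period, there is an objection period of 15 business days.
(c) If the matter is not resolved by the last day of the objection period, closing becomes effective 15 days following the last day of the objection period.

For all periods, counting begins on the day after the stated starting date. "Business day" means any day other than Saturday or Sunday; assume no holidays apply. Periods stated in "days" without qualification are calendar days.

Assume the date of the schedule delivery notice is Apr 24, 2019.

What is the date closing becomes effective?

The last day of the review period: Apr 24, 2019 + 28 days = May 22, 2019.
The last day of the objection period: counting 15 business days from Wednesday, May 22, 2019 (May 23, May 24, May 27, May 28, …, Jun 10, Jun 11, Jun 12, skipping weekends) reaches Wednesday, Jun 12, 2019.
Adding 15 calendar days to Jun 12, 2019 gives Jun 27, 2019, which is the date closing becomes effective.

Jun 27, 2019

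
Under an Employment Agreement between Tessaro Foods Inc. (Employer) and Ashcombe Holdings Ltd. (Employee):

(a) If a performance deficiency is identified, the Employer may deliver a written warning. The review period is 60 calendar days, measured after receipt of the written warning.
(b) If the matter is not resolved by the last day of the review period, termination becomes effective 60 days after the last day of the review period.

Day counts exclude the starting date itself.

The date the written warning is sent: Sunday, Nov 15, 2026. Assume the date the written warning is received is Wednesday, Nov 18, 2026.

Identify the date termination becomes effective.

Mar 18, 2027

The last day of the review period: Nov 18, 2026 + 60 days = Jan 17, 2027.
Adding 60 calendar days to Jan 17, 2027 gives Mar 18, 2027, which is the date termination becomes effective.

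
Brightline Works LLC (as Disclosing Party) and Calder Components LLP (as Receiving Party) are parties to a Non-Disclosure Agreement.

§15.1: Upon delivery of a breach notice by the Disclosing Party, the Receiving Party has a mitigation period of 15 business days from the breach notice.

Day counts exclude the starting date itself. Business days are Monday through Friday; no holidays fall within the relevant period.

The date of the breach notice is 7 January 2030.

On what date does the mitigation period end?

From Monday, 7 January 2030, 15 business days (Jan 8, Jan 9, Jan 10, Jan 11, …, Jan 24, Jan 25, Jan 28, skipping weekends) brings us to Monday, 28 January 2030, which is the last day of the mitigation period.

28 January 2030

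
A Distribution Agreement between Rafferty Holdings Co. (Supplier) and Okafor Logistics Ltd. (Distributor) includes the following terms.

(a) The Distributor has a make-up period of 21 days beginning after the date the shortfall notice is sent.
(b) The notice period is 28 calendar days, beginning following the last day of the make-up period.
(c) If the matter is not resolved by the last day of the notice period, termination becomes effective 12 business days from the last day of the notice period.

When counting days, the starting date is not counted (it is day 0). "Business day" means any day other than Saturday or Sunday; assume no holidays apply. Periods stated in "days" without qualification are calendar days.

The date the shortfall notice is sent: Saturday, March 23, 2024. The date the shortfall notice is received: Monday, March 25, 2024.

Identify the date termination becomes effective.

The last day of the make-up period: 21 calendar days after March 23, 2024 is April 13, 2024.
Adding 28 calendar days to April 13, 2024 gives May 11, 2024, which is the last day of the notice period.
From Saturday, May 11, 2024, 12 business days (May 13, May 14, May 15, May 16, …, May 24, May 27, May 28, skipping weekends) brings us to Tuesday, May 28, 2024, which is the date termination becomes effective.

May 28, 2024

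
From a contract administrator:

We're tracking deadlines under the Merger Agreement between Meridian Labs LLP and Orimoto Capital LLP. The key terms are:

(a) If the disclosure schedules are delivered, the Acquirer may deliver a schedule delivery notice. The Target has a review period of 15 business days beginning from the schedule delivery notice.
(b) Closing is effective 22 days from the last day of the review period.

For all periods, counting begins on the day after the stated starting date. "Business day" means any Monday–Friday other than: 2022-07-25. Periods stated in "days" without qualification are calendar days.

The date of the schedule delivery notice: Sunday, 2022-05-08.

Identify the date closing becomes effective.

2022-06-18

The last day of the review period: 15 business days after Sunday, 2022-05-08, skipping weekends — May 9, May 10, May 11, May 12, …, May 25, May 26, May 27 — lands on Friday, 2022-05-27.
Adding 22 calendar days to 2022-05-27 gives 2022-06-18, which is the date closing becomes effective.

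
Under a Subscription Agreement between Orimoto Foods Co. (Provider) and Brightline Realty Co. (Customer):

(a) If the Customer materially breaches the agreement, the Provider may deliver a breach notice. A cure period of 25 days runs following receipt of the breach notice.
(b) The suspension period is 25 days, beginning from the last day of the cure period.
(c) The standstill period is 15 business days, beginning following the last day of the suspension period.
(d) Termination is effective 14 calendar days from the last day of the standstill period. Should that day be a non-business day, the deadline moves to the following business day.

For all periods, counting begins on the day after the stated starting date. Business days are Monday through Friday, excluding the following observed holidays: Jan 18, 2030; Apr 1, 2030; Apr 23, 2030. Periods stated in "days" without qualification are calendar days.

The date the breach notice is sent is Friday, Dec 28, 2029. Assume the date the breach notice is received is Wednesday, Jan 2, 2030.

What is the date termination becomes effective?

Adding 25 calendar days to Jan 2, 2030 gives Jan 27, 2030, which is the last day of the cure period.
The last day of the suspension period: Jan 27, 2030 + 25 days = Feb 21, 2030.
From Thursday, Feb 21, 2030, 15 business days (Feb 22, Feb 25, Feb 26, Feb 27, …, Mar 12, Mar 13, Mar 14, skipping weekends) brings us to Thursday, Mar 14, 2030, which is the last day of the standstill period.
Adding 14 calendar days to Mar 14, 2030 gives Mar 28, 2030, which is the date termination becomes effective. Mar 28, 2030 is a Thursday and is not a listed holiday, so no roll-forward applies.

Mar 28, 2030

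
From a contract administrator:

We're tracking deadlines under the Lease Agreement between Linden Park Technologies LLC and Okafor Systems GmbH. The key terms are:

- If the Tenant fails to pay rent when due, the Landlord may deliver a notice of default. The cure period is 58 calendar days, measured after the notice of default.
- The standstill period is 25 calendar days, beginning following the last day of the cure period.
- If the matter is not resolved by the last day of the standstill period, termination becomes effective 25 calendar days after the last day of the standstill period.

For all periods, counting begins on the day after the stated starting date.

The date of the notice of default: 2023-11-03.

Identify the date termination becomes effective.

The last day of the cure period: 58 calendar days after 2023-11-03 is 2023-12-31.
The last day of the standstill period: 2023-12-31 + 25 days = 2024-01-25.
The date termination becomes effective: 25 calendar days after 2024-01-25 is 2024-02-19.

2024-02-19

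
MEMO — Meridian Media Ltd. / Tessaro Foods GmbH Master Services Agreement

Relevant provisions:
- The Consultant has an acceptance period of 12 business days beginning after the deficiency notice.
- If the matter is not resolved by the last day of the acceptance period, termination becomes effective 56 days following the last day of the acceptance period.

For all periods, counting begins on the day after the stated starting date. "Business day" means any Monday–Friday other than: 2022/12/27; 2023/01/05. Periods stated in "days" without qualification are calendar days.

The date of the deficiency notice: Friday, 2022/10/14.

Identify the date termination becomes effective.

2022/12/27

From Friday, 2022/10/14, 12 business days (Oct 17, Oct 18, Oct 19, Oct 20, …, Oct 28, Oct 31, Nov 1, skipping weekends) brings us to Tuesday, 2022/11/01, which is the last day of the acceptance period.
Adding 56 calendar days to 2022/11/01 gives 2022/12/27, which is the date termination becomes effective.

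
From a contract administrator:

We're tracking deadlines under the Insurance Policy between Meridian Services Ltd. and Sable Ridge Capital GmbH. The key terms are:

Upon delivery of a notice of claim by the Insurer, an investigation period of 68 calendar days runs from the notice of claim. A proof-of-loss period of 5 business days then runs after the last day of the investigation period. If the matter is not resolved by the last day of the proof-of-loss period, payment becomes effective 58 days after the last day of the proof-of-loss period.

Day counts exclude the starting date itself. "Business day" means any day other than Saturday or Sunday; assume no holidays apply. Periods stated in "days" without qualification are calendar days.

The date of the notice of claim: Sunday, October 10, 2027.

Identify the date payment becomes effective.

The last day of the investigation period: October 10, 2027 + 68 days = December 17, 2027.
The last day of the proof-of-loss period: counting 5 business days from Friday, December 17, 2027 (Dec 20, Dec 21, Dec 22, Dec 23, Dec 24, skipping weekends) reaches Friday, December 24, 2027.
The date payment becomes effective: 58 calendar days after December 24, 2027 is February 20, 2028.

February 20, 2028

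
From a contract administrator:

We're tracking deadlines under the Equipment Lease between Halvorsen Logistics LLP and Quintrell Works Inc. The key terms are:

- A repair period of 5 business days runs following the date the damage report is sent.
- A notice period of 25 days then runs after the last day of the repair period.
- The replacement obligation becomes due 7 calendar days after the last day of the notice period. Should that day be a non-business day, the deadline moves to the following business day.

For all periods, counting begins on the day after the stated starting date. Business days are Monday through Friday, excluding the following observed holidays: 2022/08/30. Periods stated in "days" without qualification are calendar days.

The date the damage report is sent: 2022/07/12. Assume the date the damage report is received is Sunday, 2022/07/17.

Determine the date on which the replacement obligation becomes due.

The last day of the repair period: counting 5 business days from Tuesday, 2022/07/12 (Jul 13, Jul 14, Jul 15, Jul 18, Jul 19, skipping weekends) reaches Tuesday, 2022/07/19.
Adding 25 calendar days to 2022/07/19 gives 2022/08/13, which is the last day of the notice period.
The date on which the replacement obligation becomes due: 2022/08/13 + 7 days = 2022/08/20. That falls on a Saturday, so it rolls to the next business day, Monday, 2022/08/22.

2022/08/22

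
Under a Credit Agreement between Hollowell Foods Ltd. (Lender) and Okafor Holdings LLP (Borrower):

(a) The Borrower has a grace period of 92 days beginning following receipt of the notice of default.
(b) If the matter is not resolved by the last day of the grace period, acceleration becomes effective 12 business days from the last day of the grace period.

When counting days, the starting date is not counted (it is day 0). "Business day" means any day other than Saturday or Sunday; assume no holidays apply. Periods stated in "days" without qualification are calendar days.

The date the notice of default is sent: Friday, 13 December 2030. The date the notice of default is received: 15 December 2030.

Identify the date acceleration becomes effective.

2 April 2031

The last day of the grace period: 92 calendar days after 15 December 2030 is 17 March 2031.
The date acceleration becomes effective: 12 business days after Monday, 17 March 2031, skipping weekends — Mar 18, Mar 19, Mar 20, Mar 21, …, Mar 31, Apr 1, Apr 2 — lands on Wednesday, 2 April 2031.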